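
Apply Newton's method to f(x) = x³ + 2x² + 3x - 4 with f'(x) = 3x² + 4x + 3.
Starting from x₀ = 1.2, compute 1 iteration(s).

f(x) = x³ + 2x² + 3x - 4
f'(x) = 3x² + 4x + 3
x₀ = 1.2

Newton-Raphson formula: x_{n+1} = x_n - f(x_n)/f'(x_n)

Iteration 1:
  f(1.200000) = 4.208000
  f'(1.200000) = 12.120000
  x_1 = 1.200000 - 4.208000/12.120000 = 0.852805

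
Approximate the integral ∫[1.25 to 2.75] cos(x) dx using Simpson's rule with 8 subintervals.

f(x) = cos(x)
a = 1.25, b = 2.75, n = 8
h = (b - a)/n = 0.187500

Simpson's rule: (h/3)[f(x₀) + 4f(x₁) + 2f(x₂) + ... + f(xₙ)]

x_0 = 1.2500, f(x_0) = 0.315322, coefficient = 1
x_1 = 1.4375, f(x_1) = 0.132902, coefficient = 4
x_2 = 1.6250, f(x_2) = -0.054177, coefficient = 2
x_3 = 1.8125, f(x_3) = -0.239357, coefficient = 4
x_4 = 2.0000, f(x_4) = -0.416147, coefficient = 2
x_5 = 2.1875, f(x_5) = -0.578349, coefficient = 4
x_6 = 2.3750, f(x_6) = -0.720278, coefficient = 2
x_7 = 2.5625, f(x_7) = -0.836960, coefficient = 4
x_8 = 2.7500, f(x_8) = -0.924302, coefficient = 1

I ≈ (0.187500/3) × -9.077241 = -0.567328
Exact value: -0.567324
Error: 0.000004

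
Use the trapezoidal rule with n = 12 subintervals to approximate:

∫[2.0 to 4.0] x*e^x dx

f(x) = x*e^x
a = 2.0, b = 4.0, n = 12
h = (b - a)/n = 0.166667

Trapezoidal rule: (h/2)[f(x₀) + 2f(x₁) + 2f(x₂) + ... + f(xₙ)]

x_0 = 2.0000, f(x_0) = 14.778112, coefficient = 1
x_1 = 2.1667, f(x_1) = 18.913133, coefficient = 2
x_2 = 2.3333, f(x_2) = 24.061937, coefficient = 2
x_3 = 2.5000, f(x_3) = 30.456235, coefficient = 2
x_4 = 2.6667, f(x_4) = 38.378443, coefficient = 2
x_5 = 2.8333, f(x_5) = 48.172446, coefficient = 2
x_6 = 3.0000, f(x_6) = 60.256611, coefficient = 2
x_7 = 3.1667, f(x_7) = 75.139484, coefficient = 2
x_8 = 3.3333, f(x_8) = 93.438750, coefficient = 2
x_9 = 3.5000, f(x_9) = 115.904082, coefficient = 2
x_10 = 3.6667, f(x_10) = 143.444708, coefficient = 2
x_11 = 3.8333, f(x_11) = 177.162622, coefficient = 2
x_12 = 4.0000, f(x_12) = 218.392600, coefficient = 1

I ≈ (0.166667/2) × 1883.827614 = 156.985634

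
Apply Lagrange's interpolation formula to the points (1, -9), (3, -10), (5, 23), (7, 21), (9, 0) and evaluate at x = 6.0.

Lagrange interpolation formula:
P(x) = Σ yᵢ × Lᵢ(x)
where Lᵢ(x) = Π_{j≠i} (x - xⱼ)/(xᵢ - xⱼ)

L_0(6.0) = (6.0 - 3)/(1 - 3) × (6.0 - 5)/(1 - 5) × (6.0 - 7)/(1 - 7) × (6.0 - 9)/(1 - 9) = 0.023438
L_1(6.0) = (6.0 - 1)/(3 - 1) × (6.0 - 5)/(3 - 5) × (6.0 - 7)/(3 - 7) × (6.0 - 9)/(3 - 9) = -0.156250
L_2(6.0) = (6.0 - 1)/(5 - 1) × (6.0 - 3)/(5 - 3) × (6.0 - 7)/(5 - 7) × (6.0 - 9)/(5 - 9) = 0.703125
L_3(6.0) = (6.0 - 1)/(7 - 1) × (6.0 - 3)/(7 - 3) × (6.0 - 5)/(7 - 5) × (6.0 - 9)/(7 - 9) = 0.468750
L_4(6.0) = (6.0 - 1)/(9 - 1) × (6.0 - 3)/(9 - 3) × (6.0 - 5)/(9 - 5) × (6.0 - 7)/(9 - 7) = -0.039062

P(6.0) = (-9)×L_0(6.0) + (-10)×L_1(6.0) + 23×L_2(6.0) + 21×L_3(6.0) + 0×L_4(6.0)
P(6.0) = 27.367188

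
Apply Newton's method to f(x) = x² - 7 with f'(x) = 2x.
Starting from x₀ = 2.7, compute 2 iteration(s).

f(x) = x² - 7
f'(x) = 2x
x₀ = 2.7

Newton-Raphson formula: x_{n+1} = x_n - f(x_n)/f'(x_n)

Iteration 1:
  f(2.700000) = 0.290000
  f'(2.700000) = 5.400000
  x_1 = 2.700000 - 0.290000/5.400000 = 2.646296
Iteration 2:
  f(2.646296) = 0.002884
  f'(2.646296) = 5.292593
  x_2 = 2.646296 - 0.002884/5.292593 = 2.645751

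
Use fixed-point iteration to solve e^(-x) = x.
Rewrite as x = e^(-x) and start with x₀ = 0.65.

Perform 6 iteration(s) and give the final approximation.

Equation: e^(-x) = x
Fixed-point form: x = e^(-x)
x₀ = 0.65

x_1 = g(0.650000) = 0.522046
x_2 = g(0.522046) = 0.593306
x_3 = g(0.593306) = 0.552498
x_4 = g(0.552498) = 0.575510
x_5 = g(0.575510) = 0.562418
x_6 = g(0.562418) = 0.569830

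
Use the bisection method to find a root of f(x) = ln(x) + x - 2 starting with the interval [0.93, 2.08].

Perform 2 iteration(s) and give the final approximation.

f(x) = ln(x) + x - 2
Initial interval: [0.93, 2.08]

Iteration 1:
  c_1 = (0.930000 + 2.080000)/2 = 1.505000
  f(c_1) = f(1.505000) = -0.086207
  f(a) × f(c) ≥ 0, new interval: [1.505000, 2.080000]
Iteration 2:
  c_2 = (1.505000 + 2.080000)/2 = 1.792500
  f(c_2) = f(1.792500) = 0.376111
  f(a) × f(c) < 0, new interval: [1.505000, 1.792500]

After 2 iteration(s), the approximation is c_2 = 1.792500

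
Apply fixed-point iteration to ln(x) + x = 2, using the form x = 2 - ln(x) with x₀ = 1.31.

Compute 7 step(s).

Equation: ln(x) + x = 2
Fixed-point form: x = 2 - ln(x)
x₀ = 1.31

x_1 = g(1.310000) = 1.729973
x_2 = g(1.729973) = 1.451894
x_3 = g(1.451894) = 1.627131
x_4 = g(1.627131) = 1.513182
x_5 = g(1.513182) = 1.585785
x_6 = g(1.585785) = 1.538920
x_7 = g(1.538920) = 1.568919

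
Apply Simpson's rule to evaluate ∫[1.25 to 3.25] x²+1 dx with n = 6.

f(x) = x²+1
a = 1.25, b = 3.25, n = 6
h = (b - a)/n = 0.333333

Simpson's rule: (h/3)[f(x₀) + 4f(x₁) + 2f(x₂) + ... + f(xₙ)]

x_0 = 1.2500, f(x_0) = 2.562500, coefficient = 1
x_1 = 1.5833, f(x_1) = 3.506944, coefficient = 4
x_2 = 1.9167, f(x_2) = 4.673611, coefficient = 2
x_3 = 2.2500, f(x_3) = 6.062500, coefficient = 4
x_4 = 2.5833, f(x_4) = 7.673611, coefficient = 2
x_5 = 2.9167, f(x_5) = 9.506944, coefficient = 4
x_6 = 3.2500, f(x_6) = 11.562500, coefficient = 1

I ≈ (0.333333/3) × 115.125000 = 12.791667
Exact value: 12.791667
Error: 0.000000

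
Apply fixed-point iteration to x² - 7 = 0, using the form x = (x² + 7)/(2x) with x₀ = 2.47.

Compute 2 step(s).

Equation: x² - 7 = 0
Fixed-point form: x = (x² + 7)/(2x)
x₀ = 2.47

x_1 = g(2.470000) = 2.652004
x_2 = g(2.652004) = 2.645759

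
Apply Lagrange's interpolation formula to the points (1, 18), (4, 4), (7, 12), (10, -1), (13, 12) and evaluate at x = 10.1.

Lagrange interpolation formula:
P(x) = Σ yᵢ × Lᵢ(x)
where Lᵢ(x) = Π_{j≠i} (x - xⱼ)/(xᵢ - xⱼ)

L_0(10.1) = (10.1 - 4)/(1 - 4) × (10.1 - 7)/(1 - 7) × (10.1 - 10)/(1 - 10) × (10.1 - 13)/(1 - 13) = -0.002821
L_1(10.1) = (10.1 - 1)/(4 - 1) × (10.1 - 7)/(4 - 7) × (10.1 - 10)/(4 - 10) × (10.1 - 13)/(4 - 13) = 0.016833
L_2(10.1) = (10.1 - 1)/(7 - 1) × (10.1 - 4)/(7 - 4) × (10.1 - 10)/(7 - 10) × (10.1 - 13)/(7 - 13) = -0.049685
L_3(10.1) = (10.1 - 1)/(10 - 1) × (10.1 - 4)/(10 - 4) × (10.1 - 7)/(10 - 7) × (10.1 - 13)/(10 - 13) = 1.026821
L_4(10.1) = (10.1 - 1)/(13 - 1) × (10.1 - 4)/(13 - 4) × (10.1 - 7)/(13 - 7) × (10.1 - 10)/(13 - 10) = 0.008852

P(10.1) = 18×L_0(10.1) + 4×L_1(10.1) + 12×L_2(10.1) + (-1)×L_3(10.1) + 12×L_4(10.1)
P(10.1) = -1.500261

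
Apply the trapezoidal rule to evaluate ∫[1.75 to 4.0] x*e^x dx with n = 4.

f(x) = x*e^x
a = 1.75, b = 4.0, n = 4
h = (b - a)/n = 0.562500

Trapezoidal rule: (h/2)[f(x₀) + 2f(x₁) + 2f(x₂) + ... + f(xₙ)]

x_0 = 1.7500, f(x_0) = 10.070555, coefficient = 1
x_1 = 2.3125, f(x_1) = 23.355423, coefficient = 2
x_2 = 2.8750, f(x_2) = 50.960594, coefficient = 2
x_3 = 3.4375, f(x_3) = 106.937491, coefficient = 2
x_4 = 4.0000, f(x_4) = 218.392600, coefficient = 1

I ≈ (0.562500/2) × 590.970170 = 166.210360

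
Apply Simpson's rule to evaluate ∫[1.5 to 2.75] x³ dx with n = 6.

f(x) = x³
a = 1.5, b = 2.75, n = 6
h = (b - a)/n = 0.208333

Simpson's rule: (h/3)[f(x₀) + 4f(x₁) + 2f(x₂) + ... + f(xₙ)]

x_0 = 1.5000, f(x_0) = 3.375000, coefficient = 1
x_1 = 1.7083, f(x_1) = 4.985605, coefficient = 4
x_2 = 1.9167, f(x_2) = 7.041088, coefficient = 2
x_3 = 2.1250, f(x_3) = 9.595703, coefficient = 4
x_4 = 2.3333, f(x_4) = 12.703704, coefficient = 2
x_5 = 2.5417, f(x_5) = 16.419343, coefficient = 4
x_6 = 2.7500, f(x_6) = 20.796875, coefficient = 1

I ≈ (0.208333/3) × 187.664062 = 13.032227
Exact value: 13.032227
Error: 0.000000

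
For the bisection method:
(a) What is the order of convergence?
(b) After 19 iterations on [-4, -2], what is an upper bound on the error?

(a) Bisection has linear (order 1) convergence; the error is halved each step.

(b) Error bound = (b-a)/2^n = (-2 - (-4))/2^{19}
    = 2/2^{19}

(a) 1 (linear); (b) error ≤ 3.81e-06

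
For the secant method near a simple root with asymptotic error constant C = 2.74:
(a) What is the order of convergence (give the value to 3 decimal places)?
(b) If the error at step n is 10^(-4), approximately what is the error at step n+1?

(a) Secant method has superlinear convergence with order φ = (1+√5)/2 ≈ 1.618.
    This means |e_{n+1}| ≈ C|e_n|^1.618.

(b) With |e_n| = 10^(-4) and C = 2.74:
    |e_{n+1}| ≈ 2.74 × (10^(-4))^1.618 = 2.74 × 10^(-6.47)

(a) ≈ 1.618 (golden ratio); (b) |e_{n+1}| ≈ 9.239e-07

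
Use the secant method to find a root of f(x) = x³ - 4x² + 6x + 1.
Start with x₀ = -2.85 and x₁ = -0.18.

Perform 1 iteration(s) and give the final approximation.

f(x) = x³ - 4x² + 6x + 1
x₀ = -2.85, x₁ = -0.18

Secant formula: x_{n+1} = x_n - f(x_n)(x_n - x_{n-1})/(f(x_n) - f(x_{n-1}))

Iteration 1:
  f(-2.850000) = -71.739125
  f(-0.180000) = -0.215432
  x_2 = -0.180000 - (-0.215432)×(-0.180000 - (-2.850000))/(-0.215432 - (-71.739125))
       = -0.171958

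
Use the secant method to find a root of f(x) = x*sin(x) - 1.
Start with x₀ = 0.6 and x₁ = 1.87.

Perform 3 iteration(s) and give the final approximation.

f(x) = x*sin(x) - 1
x₀ = 0.6, x₁ = 1.87

Secant formula: x_{n+1} = x_n - f(x_n)(x_n - x_{n-1})/(f(x_n) - f(x_{n-1}))

Iteration 1:
  f(0.600000) = -0.661215
  f(1.870000) = 0.786919
  x_2 = 1.870000 - 0.786919×(1.870000 - 0.600000)/(0.786919 - (-0.661215))
       = 1.179879
Iteration 2:
  f(1.870000) = 0.786919
  f(1.179879) = 0.090869
  x_3 = 1.179879 - 0.090869×(1.179879 - 1.870000)/(0.090869 - 0.786919)
       = 1.089784
Iteration 3:
  f(1.179879) = 0.090869
  f(1.089784) = -0.033877
  x_4 = 1.089784 - (-0.033877)×(1.089784 - 1.179879)/(-0.033877 - 0.090869)
       = 1.114251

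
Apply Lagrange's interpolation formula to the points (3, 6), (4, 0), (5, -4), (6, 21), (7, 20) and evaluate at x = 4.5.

Lagrange interpolation formula:
P(x) = Σ yᵢ × Lᵢ(x)
where Lᵢ(x) = Π_{j≠i} (x - xⱼ)/(xᵢ - xⱼ)

L_0(4.5) = (4.5 - 4)/(3 - 4) × (4.5 - 5)/(3 - 5) × (4.5 - 6)/(3 - 6) × (4.5 - 7)/(3 - 7) = -0.039062
L_1(4.5) = (4.5 - 3)/(4 - 3) × (4.5 - 5)/(4 - 5) × (4.5 - 6)/(4 - 6) × (4.5 - 7)/(4 - 7) = 0.468750
L_2(4.5) = (4.5 - 3)/(5 - 3) × (4.5 - 4)/(5 - 4) × (4.5 - 6)/(5 - 6) × (4.5 - 7)/(5 - 7) = 0.703125
L_3(4.5) = (4.5 - 3)/(6 - 3) × (4.5 - 4)/(6 - 4) × (4.5 - 5)/(6 - 5) × (4.5 - 7)/(6 - 7) = -0.156250
L_4(4.5) = (4.5 - 3)/(7 - 3) × (4.5 - 4)/(7 - 4) × (4.5 - 5)/(7 - 5) × (4.5 - 6)/(7 - 6) = 0.023438

P(4.5) = 6×L_0(4.5) + 0×L_1(4.5) + (-4)×L_2(4.5) + 21×L_3(4.5) + 20×L_4(4.5)
P(4.5) = -5.859375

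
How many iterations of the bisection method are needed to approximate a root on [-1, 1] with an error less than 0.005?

We need (b-a)/2^n ≤ 0.005
(1 - (-1))/2^n ≤ 0.005
2/2^n ≤ 0.005
2^n ≥ 400
n ≥ log₂(400) = 8.64
n ≥ 9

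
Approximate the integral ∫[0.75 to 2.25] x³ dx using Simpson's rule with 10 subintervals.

f(x) = x³
a = 0.75, b = 2.25, n = 10
h = (b - a)/n = 0.150000

Simpson's rule: (h/3)[f(x₀) + 4f(x₁) + 2f(x₂) + ... + f(xₙ)]

x_0 = 0.7500, f(x_0) = 0.421875, coefficient = 1
x_1 = 0.9000, f(x_1) = 0.729000, coefficient = 4
x_2 = 1.0500, f(x_2) = 1.157625, coefficient = 2
x_3 = 1.2000, f(x_3) = 1.728000, coefficient = 4
x_4 = 1.3500, f(x_4) = 2.460375, coefficient = 2
x_5 = 1.5000, f(x_5) = 3.375000, coefficient = 4
x_6 = 1.6500, f(x_6) = 4.492125, coefficient = 2
x_7 = 1.8000, f(x_7) = 5.832000, coefficient = 4
x_8 = 1.9500, f(x_8) = 7.414875, coefficient = 2
x_9 = 2.1000, f(x_9) = 9.261000, coefficient = 4
x_10 = 2.2500, f(x_10) = 11.390625, coefficient = 1

I ≈ (0.150000/3) × 126.562500 = 6.328125
Exact value: 6.328125
Error: 0.000000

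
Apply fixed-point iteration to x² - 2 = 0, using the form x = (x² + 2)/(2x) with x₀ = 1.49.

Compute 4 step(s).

Equation: x² - 2 = 0
Fixed-point form: x = (x² + 2)/(2x)
x₀ = 1.49

x_1 = g(1.490000) = 1.416141
x_2 = g(1.416141) = 1.414215
x_3 = g(1.414215) = 1.414214
x_4 = g(1.414214) = 1.414214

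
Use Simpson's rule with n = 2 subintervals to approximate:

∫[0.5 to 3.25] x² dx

f(x) = x²
a = 0.5, b = 3.25, n = 2
h = (b - a)/n = 1.375000

Simpson's rule: (h/3)[f(x₀) + 4f(x₁) + 2f(x₂) + ... + f(xₙ)]

x_0 = 0.5000, f(x_0) = 0.250000, coefficient = 1
x_1 = 1.8750, f(x_1) = 3.515625, coefficient = 4
x_2 = 3.2500, f(x_2) = 10.562500, coefficient = 1

I ≈ (1.375000/3) × 24.875000 = 11.401042
Exact value: 11.401042
Error: 0.000000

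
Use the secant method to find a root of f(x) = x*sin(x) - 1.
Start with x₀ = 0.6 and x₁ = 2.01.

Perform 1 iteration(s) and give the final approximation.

f(x) = x*sin(x) - 1
x₀ = 0.6, x₁ = 2.01

Secant formula: x_{n+1} = x_n - f(x_n)(x_n - x_{n-1})/(f(x_n) - f(x_{n-1}))

Iteration 1:
  f(0.600000) = -0.661215
  f(2.010000) = 0.819232
  x_2 = 2.010000 - 0.819232×(2.010000 - 0.600000)/(0.819232 - (-0.661215))
       = 1.229751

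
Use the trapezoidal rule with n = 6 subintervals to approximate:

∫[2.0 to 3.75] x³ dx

f(x) = x³
a = 2.0, b = 3.75, n = 6
h = (b - a)/n = 0.291667

Trapezoidal rule: (h/2)[f(x₀) + 2f(x₁) + 2f(x₂) + ... + f(xₙ)]

x_0 = 2.0000, f(x_0) = 8.000000, coefficient = 1
x_1 = 2.2917, f(x_1) = 12.035229, coefficient = 2
x_2 = 2.5833, f(x_2) = 17.240162, coefficient = 2
x_3 = 2.8750, f(x_3) = 23.763672, coefficient = 2
x_4 = 3.1667, f(x_4) = 31.754630, coefficient = 2
x_5 = 3.4583, f(x_5) = 41.361907, coefficient = 2
x_6 = 3.7500, f(x_6) = 52.734375, coefficient = 1

I ≈ (0.291667/2) × 313.045573 = 45.652479
Exact value: 45.438477
Error: 0.214003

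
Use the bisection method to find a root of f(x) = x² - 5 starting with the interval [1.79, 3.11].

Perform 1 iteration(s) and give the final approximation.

f(x) = x² - 5
Initial interval: [1.79, 3.11]

Iteration 1:
  c_1 = (1.790000 + 3.110000)/2 = 2.450000
  f(c_1) = f(2.450000) = 1.002500
  f(a) × f(c) < 0, new interval: [1.790000, 2.450000]

After 1 iteration(s), the approximation is c_1 = 2.450000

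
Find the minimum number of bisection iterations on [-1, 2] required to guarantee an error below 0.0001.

We need (b-a)/2^n ≤ 0.0001
(2 - (-1))/2^n ≤ 0.0001
3/2^n ≤ 0.0001
2^n ≥ 30000
n ≥ log₂(30000) = 14.87
n ≥ 15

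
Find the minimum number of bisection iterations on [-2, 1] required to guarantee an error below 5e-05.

We need (b-a)/2^n ≤ 5e-05
(1 - (-2))/2^n ≤ 5e-05
3/2^n ≤ 5e-05
2^n ≥ 60000
n ≥ log₂(60000) = 15.87
n ≥ 16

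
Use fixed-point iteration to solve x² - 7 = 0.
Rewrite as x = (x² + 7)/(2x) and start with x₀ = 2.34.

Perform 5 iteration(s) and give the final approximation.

Equation: x² - 7 = 0
Fixed-point form: x = (x² + 7)/(2x)
x₀ = 2.34

x_1 = g(2.340000) = 2.665726
x_2 = g(2.665726) = 2.645826
x_3 = g(2.645826) = 2.645751
x_4 = g(2.645751) = 2.645751
x_5 = g(2.645751) = 2.645751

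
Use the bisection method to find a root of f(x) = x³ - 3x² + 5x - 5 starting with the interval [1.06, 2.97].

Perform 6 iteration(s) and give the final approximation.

f(x) = x³ - 3x² + 5x - 5
Initial interval: [1.06, 2.97]

Iteration 1:
  c_1 = (1.060000 + 2.970000)/2 = 2.015000
  f(c_1) = f(2.015000) = 1.075678
  f(a) × f(c) < 0, new interval: [1.060000, 2.015000]
Iteration 2:
  c_2 = (1.060000 + 2.015000)/2 = 1.537500
  f(c_2) = f(1.537500) = -0.769713
  f(a) × f(c) ≥ 0, new interval: [1.537500, 2.015000]
Iteration 3:
  c_3 = (1.537500 + 2.015000)/2 = 1.776250
  f(c_3) = f(1.776250) = 0.020240
  f(a) × f(c) < 0, new interval: [1.537500, 1.776250]
Iteration 4:
  c_4 = (1.537500 + 1.776250)/2 = 1.656875
  f(c_4) = f(1.656875) = -0.402818
  f(a) × f(c) ≥ 0, new interval: [1.656875, 1.776250]
Iteration 5:
  c_5 = (1.656875 + 1.776250)/2 = 1.716563
  f(c_5) = f(1.716563) = -0.198948
  f(a) × f(c) ≥ 0, new interval: [1.716563, 1.776250]
Iteration 6:
  c_6 = (1.716563 + 1.776250)/2 = 1.746406
  f(c_6) = f(1.746406) = -0.091348
  f(a) × f(c) ≥ 0, new interval: [1.746406, 1.776250]

After 6 iteration(s), the approximation is c_6 = 1.746406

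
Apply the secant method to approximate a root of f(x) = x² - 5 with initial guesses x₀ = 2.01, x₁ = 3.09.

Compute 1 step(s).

f(x) = x² - 5
x₀ = 2.01, x₁ = 3.09

Secant formula: x_{n+1} = x_n - f(x_n)(x_n - x_{n-1})/(f(x_n) - f(x_{n-1}))

Iteration 1:
  f(2.010000) = -0.959900
  f(3.090000) = 4.548100
  x_2 = 3.090000 - 4.548100×(3.090000 - 2.010000)/(4.548100 - (-0.959900))
       = 2.198216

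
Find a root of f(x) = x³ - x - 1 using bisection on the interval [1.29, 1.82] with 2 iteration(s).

f(x) = x³ - x - 1
Initial interval: [1.29, 1.82]

Iteration 1:
  c_1 = (1.290000 + 1.820000)/2 = 1.555000
  f(c_1) = f(1.555000) = 1.205029
  f(a) × f(c) < 0, new interval: [1.290000, 1.555000]
Iteration 2:
  c_2 = (1.290000 + 1.555000)/2 = 1.422500
  f(c_2) = f(1.422500) = 0.455938
  f(a) × f(c) < 0, new interval: [1.290000, 1.422500]

After 2 iteration(s), the approximation is c_2 = 1.422500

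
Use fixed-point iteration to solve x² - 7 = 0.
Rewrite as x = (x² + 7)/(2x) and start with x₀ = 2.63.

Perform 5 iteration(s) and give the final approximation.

Equation: x² - 7 = 0
Fixed-point form: x = (x² + 7)/(2x)
x₀ = 2.63

x_1 = g(2.630000) = 2.645798
x_2 = g(2.645798) = 2.645751
x_3 = g(2.645751) = 2.645751
x_4 = g(2.645751) = 2.645751
x_5 = g(2.645751) = 2.645751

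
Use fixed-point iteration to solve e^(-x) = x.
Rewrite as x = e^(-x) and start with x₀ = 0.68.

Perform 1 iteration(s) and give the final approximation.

Equation: e^(-x) = x
Fixed-point form: x = e^(-x)
x₀ = 0.68

x_1 = g(0.680000) = 0.506617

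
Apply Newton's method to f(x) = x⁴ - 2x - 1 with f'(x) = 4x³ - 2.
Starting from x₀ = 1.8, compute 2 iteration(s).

f(x) = x⁴ - 2x - 1
f'(x) = 4x³ - 2
x₀ = 1.8

Newton-Raphson formula: x_{n+1} = x_n - f(x_n)/f'(x_n)

Iteration 1:
  f(1.800000) = 5.897600
  f'(1.800000) = 21.328000
  x_1 = 1.800000 - 5.897600/21.328000 = 1.523481
Iteration 2:
  f(1.523481) = 1.340051
  f'(1.523481) = 12.143960
  x_2 = 1.523481 - 1.340051/12.143960 = 1.413134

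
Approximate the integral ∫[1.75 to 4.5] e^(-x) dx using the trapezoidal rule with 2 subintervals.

f(x) = e^(-x)
a = 1.75, b = 4.5, n = 2
h = (b - a)/n = 1.375000

Trapezoidal rule: (h/2)[f(x₀) + 2f(x₁) + 2f(x₂) + ... + f(xₙ)]

x_0 = 1.7500, f(x_0) = 0.173774, coefficient = 1
x_1 = 3.1250, f(x_1) = 0.043937, coefficient = 2
x_2 = 4.5000, f(x_2) = 0.011109, coefficient = 1

I ≈ (1.375000/2) × 0.272757 = 0.187520
Exact value: 0.162665
Error: 0.024855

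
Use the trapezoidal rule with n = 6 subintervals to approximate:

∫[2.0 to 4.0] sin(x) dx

f(x) = sin(x)
a = 2.0, b = 4.0, n = 6
h = (b - a)/n = 0.333333

Trapezoidal rule: (h/2)[f(x₀) + 2f(x₁) + 2f(x₂) + ... + f(xₙ)]

x_0 = 2.0000, f(x_0) = 0.909297, coefficient = 1
x_1 = 2.3333, f(x_1) = 0.723086, coefficient = 2
x_2 = 2.6667, f(x_2) = 0.457273, coefficient = 2
x_3 = 3.0000, f(x_3) = 0.141120, coefficient = 2
x_4 = 3.3333, f(x_4) = -0.190568, coefficient = 2
x_5 = 3.6667, f(x_5) = -0.501277, coefficient = 2
x_6 = 4.0000, f(x_6) = -0.756802, coefficient = 1

I ≈ (0.333333/2) × 1.411762 = 0.235294
Exact value: 0.237497
Error: 0.002203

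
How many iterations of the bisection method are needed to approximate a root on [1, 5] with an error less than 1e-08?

We need (b-a)/2^n ≤ 1e-08
(5 - 1)/2^n ≤ 1e-08
4/2^n ≤ 1e-08
2^n ≥ 400000000
n ≥ log₂(400000000) = 28.58
n ≥ 29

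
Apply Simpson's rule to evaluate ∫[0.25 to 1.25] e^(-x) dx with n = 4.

f(x) = e^(-x)
a = 0.25, b = 1.25, n = 4
h = (b - a)/n = 0.250000

Simpson's rule: (h/3)[f(x₀) + 4f(x₁) + 2f(x₂) + ... + f(xₙ)]

x_0 = 0.2500, f(x_0) = 0.778801, coefficient = 1
x_1 = 0.5000, f(x_1) = 0.606531, coefficient = 4
x_2 = 0.7500, f(x_2) = 0.472367, coefficient = 2
x_3 = 1.0000, f(x_3) = 0.367879, coefficient = 4
x_4 = 1.2500, f(x_4) = 0.286505, coefficient = 1

I ≈ (0.250000/3) × 5.907679 = 0.492307
Exact value: 0.492296
Error: 0.000011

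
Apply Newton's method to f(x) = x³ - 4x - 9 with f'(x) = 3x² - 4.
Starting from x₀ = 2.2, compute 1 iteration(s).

f(x) = x³ - 4x - 9
f'(x) = 3x² - 4
x₀ = 2.2

Newton-Raphson formula: x_{n+1} = x_n - f(x_n)/f'(x_n)

Iteration 1:
  f(2.200000) = -7.152000
  f'(2.200000) = 10.520000
  x_1 = 2.200000 - (-7.152000)/10.520000 = 2.879848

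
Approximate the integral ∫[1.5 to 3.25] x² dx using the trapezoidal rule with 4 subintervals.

f(x) = x²
a = 1.5, b = 3.25, n = 4
h = (b - a)/n = 0.437500

Trapezoidal rule: (h/2)[f(x₀) + 2f(x₁) + 2f(x₂) + ... + f(xₙ)]

x_0 = 1.5000, f(x_0) = 2.250000, coefficient = 1
x_1 = 1.9375, f(x_1) = 3.753906, coefficient = 2
x_2 = 2.3750, f(x_2) = 5.640625, coefficient = 2
x_3 = 2.8125, f(x_3) = 7.910156, coefficient = 2
x_4 = 3.2500, f(x_4) = 10.562500, coefficient = 1

I ≈ (0.437500/2) × 47.421875 = 10.373535
Exact value: 10.317708
Error: 0.055827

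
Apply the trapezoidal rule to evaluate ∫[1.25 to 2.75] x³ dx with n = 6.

f(x) = x³
a = 1.25, b = 2.75, n = 6
h = (b - a)/n = 0.250000

Trapezoidal rule: (h/2)[f(x₀) + 2f(x₁) + 2f(x₂) + ... + f(xₙ)]

x_0 = 1.2500, f(x_0) = 1.953125, coefficient = 1
x_1 = 1.5000, f(x_1) = 3.375000, coefficient = 2
x_2 = 1.7500, f(x_2) = 5.359375, coefficient = 2
x_3 = 2.0000, f(x_3) = 8.000000, coefficient = 2
x_4 = 2.2500, f(x_4) = 11.390625, coefficient = 2
x_5 = 2.5000, f(x_5) = 15.625000, coefficient = 2
x_6 = 2.7500, f(x_6) = 20.796875, coefficient = 1

I ≈ (0.250000/2) × 110.250000 = 13.781250
Exact value: 13.687500
Error: 0.093750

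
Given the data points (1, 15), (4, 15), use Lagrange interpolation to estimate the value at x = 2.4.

Lagrange interpolation formula:
P(x) = Σ yᵢ × Lᵢ(x)
where Lᵢ(x) = Π_{j≠i} (x - xⱼ)/(xᵢ - xⱼ)

L_0(2.4) = (2.4 - 4)/(1 - 4) = 0.533333
L_1(2.4) = (2.4 - 1)/(4 - 1) = 0.466667

P(2.4) = 15×L_0(2.4) + 15×L_1(2.4)
P(2.4) = 15.000000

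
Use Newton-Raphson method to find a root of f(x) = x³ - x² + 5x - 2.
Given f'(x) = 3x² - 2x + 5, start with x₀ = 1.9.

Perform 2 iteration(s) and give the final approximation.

f(x) = x³ - x² + 5x - 2
f'(x) = 3x² - 2x + 5
x₀ = 1.9

Newton-Raphson formula: x_{n+1} = x_n - f(x_n)/f'(x_n)

Iteration 1:
  f(1.900000) = 10.749000
  f'(1.900000) = 12.030000
  x_1 = 1.900000 - 10.749000/12.030000 = 1.006484
Iteration 2:
  f(1.006484) = 3.038987
  f'(1.006484) = 6.026061
  x_2 = 1.006484 - 3.038987/6.026061 = 0.502176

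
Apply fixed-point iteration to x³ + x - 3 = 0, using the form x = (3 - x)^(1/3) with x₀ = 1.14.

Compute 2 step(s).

Equation: x³ + x - 3 = 0
Fixed-point form: x = (3 - x)^(1/3)
x₀ = 1.14

x_1 = g(1.140000) = 1.229809
x_2 = g(1.229809) = 1.209688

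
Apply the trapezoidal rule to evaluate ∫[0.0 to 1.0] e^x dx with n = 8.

f(x) = e^x
a = 0.0, b = 1.0, n = 8
h = (b - a)/n = 0.125000

Trapezoidal rule: (h/2)[f(x₀) + 2f(x₁) + 2f(x₂) + ... + f(xₙ)]

x_0 = 0.0000, f(x_0) = 1.000000, coefficient = 1
x_1 = 0.1250, f(x_1) = 1.133148, coefficient = 2
x_2 = 0.2500, f(x_2) = 1.284025, coefficient = 2
x_3 = 0.3750, f(x_3) = 1.454991, coefficient = 2
x_4 = 0.5000, f(x_4) = 1.648721, coefficient = 2
x_5 = 0.6250, f(x_5) = 1.868246, coefficient = 2
x_6 = 0.7500, f(x_6) = 2.117000, coefficient = 2
x_7 = 0.8750, f(x_7) = 2.398875, coefficient = 2
x_8 = 1.0000, f(x_8) = 2.718282, coefficient = 1

I ≈ (0.125000/2) × 27.528297 = 1.720519
Exact value: 1.718282
Error: 0.002237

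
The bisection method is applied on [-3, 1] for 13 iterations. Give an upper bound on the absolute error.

Bisection error bound: |error| ≤ (b-a)/2^n
|error| ≤ (1 - (-3))/2^13 = 4/2^13
|error| ≤ 0.0004882812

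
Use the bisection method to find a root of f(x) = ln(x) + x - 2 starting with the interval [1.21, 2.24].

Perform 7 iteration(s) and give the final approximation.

f(x) = ln(x) + x - 2
Initial interval: [1.21, 2.24]

Iteration 1:
  c_1 = (1.210000 + 2.240000)/2 = 1.725000
  f(c_1) = f(1.725000) = 0.270227
  f(a) × f(c) < 0, new interval: [1.210000, 1.725000]
Iteration 2:
  c_2 = (1.210000 + 1.725000)/2 = 1.467500
  f(c_2) = f(1.467500) = -0.148940
  f(a) × f(c) ≥ 0, new interval: [1.467500, 1.725000]
Iteration 3:
  c_3 = (1.467500 + 1.725000)/2 = 1.596250
  f(c_3) = f(1.596250) = 0.063907
  f(a) × f(c) < 0, new interval: [1.467500, 1.596250]
Iteration 4:
  c_4 = (1.467500 + 1.596250)/2 = 1.531875
  f(c_4) = f(1.531875) = -0.041633
  f(a) × f(c) ≥ 0, new interval: [1.531875, 1.596250]
Iteration 5:
  c_5 = (1.531875 + 1.596250)/2 = 1.564062
  f(c_5) = f(1.564062) = 0.011349
  f(a) × f(c) < 0, new interval: [1.531875, 1.564062]
Iteration 6:
  c_6 = (1.531875 + 1.564062)/2 = 1.547969
  f(c_6) = f(1.547969) = -0.015088
  f(a) × f(c) ≥ 0, new interval: [1.547969, 1.564062]
Iteration 7:
  c_7 = (1.547969 + 1.564062)/2 = 1.556016
  f(c_7) = f(1.556016) = -0.001856
  f(a) × f(c) ≥ 0, new interval: [1.556016, 1.564062]

After 7 iteration(s), the approximation is c_7 = 1.556016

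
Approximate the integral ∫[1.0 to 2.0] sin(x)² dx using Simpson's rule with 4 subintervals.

f(x) = sin(x)²
a = 1.0, b = 2.0, n = 4
h = (b - a)/n = 0.250000

Simpson's rule: (h/3)[f(x₀) + 4f(x₁) + 2f(x₂) + ... + f(xₙ)]

x_0 = 1.0000, f(x_0) = 0.708073, coefficient = 1
x_1 = 1.2500, f(x_1) = 0.900572, coefficient = 4
x_2 = 1.5000, f(x_2) = 0.994996, coefficient = 2
x_3 = 1.7500, f(x_3) = 0.968228, coefficient = 4
x_4 = 2.0000, f(x_4) = 0.826822, coefficient = 1

I ≈ (0.250000/3) × 11.000088 = 0.916674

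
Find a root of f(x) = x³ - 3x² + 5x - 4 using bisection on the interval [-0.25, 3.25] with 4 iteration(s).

f(x) = x³ - 3x² + 5x - 4
Initial interval: [-0.25, 3.25]

Iteration 1:
  c_1 = (-0.250000 + 3.250000)/2 = 1.500000
  f(c_1) = f(1.500000) = 0.125000
  f(a) × f(c) < 0, new interval: [-0.250000, 1.500000]
Iteration 2:
  c_2 = (-0.250000 + 1.500000)/2 = 0.625000
  f(c_2) = f(0.625000) = -1.802734
  f(a) × f(c) ≥ 0, new interval: [0.625000, 1.500000]
Iteration 3:
  c_3 = (0.625000 + 1.500000)/2 = 1.062500
  f(c_3) = f(1.062500) = -0.874756
  f(a) × f(c) ≥ 0, new interval: [1.062500, 1.500000]
Iteration 4:
  c_4 = (1.062500 + 1.500000)/2 = 1.281250
  f(c_4) = f(1.281250) = -0.415253
  f(a) × f(c) ≥ 0, new interval: [1.281250, 1.500000]

After 4 iteration(s), the approximation is c_4 = 1.281250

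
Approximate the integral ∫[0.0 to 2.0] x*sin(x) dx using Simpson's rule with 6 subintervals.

f(x) = x*sin(x)
a = 0.0, b = 2.0, n = 6
h = (b - a)/n = 0.333333

Simpson's rule: (h/3)[f(x₀) + 4f(x₁) + 2f(x₂) + ... + f(xₙ)]

x_0 = 0.0000, f(x_0) = 0.000000, coefficient = 1
x_1 = 0.3333, f(x_1) = 0.109065, coefficient = 4
x_2 = 0.6667, f(x_2) = 0.412247, coefficient = 2
x_3 = 1.0000, f(x_3) = 0.841471, coefficient = 4
x_4 = 1.3333, f(x_4) = 1.295917, coefficient = 2
x_5 = 1.6667, f(x_5) = 1.659013, coefficient = 4
x_6 = 2.0000, f(x_6) = 1.818595, coefficient = 1

I ≈ (0.333333/3) × 15.673119 = 1.741458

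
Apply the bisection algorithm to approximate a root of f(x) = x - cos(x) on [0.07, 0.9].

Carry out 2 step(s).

f(x) = x - cos(x)
Initial interval: [0.07, 0.9]

Iteration 1:
  c_1 = (0.070000 + 0.900000)/2 = 0.485000
  f(c_1) = f(0.485000) = -0.399675
  f(a) × f(c) ≥ 0, new interval: [0.485000, 0.900000]
Iteration 2:
  c_2 = (0.485000 + 0.900000)/2 = 0.692500
  f(c_2) = f(0.692500) = -0.077152
  f(a) × f(c) ≥ 0, new interval: [0.692500, 0.900000]

After 2 iteration(s), the approximation is c_2 = 0.692500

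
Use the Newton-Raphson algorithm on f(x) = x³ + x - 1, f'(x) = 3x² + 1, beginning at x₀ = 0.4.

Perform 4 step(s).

f(x) = x³ + x - 1
f'(x) = 3x² + 1
x₀ = 0.4

Newton-Raphson formula: x_{n+1} = x_n - f(x_n)/f'(x_n)

Iteration 1:
  f(0.400000) = -0.536000
  f'(0.400000) = 1.480000
  x_1 = 0.400000 - (-0.536000)/1.480000 = 0.762162
Iteration 2:
  f(0.762162) = 0.204895
  f'(0.762162) = 2.742673
  x_2 = 0.762162 - 0.204895/2.742673 = 0.687456
Iteration 3:
  f(0.687456) = 0.012344
  f'(0.687456) = 2.417786
  x_3 = 0.687456 - 0.012344/2.417786 = 0.682350
Iteration 4:
  f(0.682350) = 0.000054
  f'(0.682350) = 2.396805
  x_4 = 0.682350 - 0.000054/2.396805 = 0.682328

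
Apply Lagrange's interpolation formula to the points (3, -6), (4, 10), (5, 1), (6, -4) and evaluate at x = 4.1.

Lagrange interpolation formula:
P(x) = Σ yᵢ × Lᵢ(x)
where Lᵢ(x) = Π_{j≠i} (x - xⱼ)/(xᵢ - xⱼ)

L_0(4.1) = (4.1 - 4)/(3 - 4) × (4.1 - 5)/(3 - 5) × (4.1 - 6)/(3 - 6) = -0.028500
L_1(4.1) = (4.1 - 3)/(4 - 3) × (4.1 - 5)/(4 - 5) × (4.1 - 6)/(4 - 6) = 0.940500
L_2(4.1) = (4.1 - 3)/(5 - 3) × (4.1 - 4)/(5 - 4) × (4.1 - 6)/(5 - 6) = 0.104500
L_3(4.1) = (4.1 - 3)/(6 - 3) × (4.1 - 4)/(6 - 4) × (4.1 - 5)/(6 - 5) = -0.016500

P(4.1) = (-6)×L_0(4.1) + 10×L_1(4.1) + 1×L_2(4.1) + (-4)×L_3(4.1)
P(4.1) = 9.746500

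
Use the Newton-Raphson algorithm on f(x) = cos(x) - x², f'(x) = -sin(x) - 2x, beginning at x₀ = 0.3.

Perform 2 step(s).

f(x) = cos(x) - x²
f'(x) = -sin(x) - 2x
x₀ = 0.3

Newton-Raphson formula: x_{n+1} = x_n - f(x_n)/f'(x_n)

Iteration 1:
  f(0.300000) = 0.865336
  f'(0.300000) = -0.895520
  x_1 = 0.300000 - 0.865336/(-0.895520) = 1.266295
Iteration 2:
  f(1.266295) = -1.303685
  f'(1.266295) = -3.486586
  x_2 = 1.266295 - (-1.303685)/(-3.486586) = 0.892380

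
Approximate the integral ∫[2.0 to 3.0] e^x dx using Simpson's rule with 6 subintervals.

f(x) = e^x
a = 2.0, b = 3.0, n = 6
h = (b - a)/n = 0.166667

Simpson's rule: (h/3)[f(x₀) + 4f(x₁) + 2f(x₂) + ... + f(xₙ)]

x_0 = 2.0000, f(x_0) = 7.389056, coefficient = 1
x_1 = 2.1667, f(x_1) = 8.729138, coefficient = 4
x_2 = 2.3333, f(x_2) = 10.312259, coefficient = 2
x_3 = 2.5000, f(x_3) = 12.182494, coefficient = 4
x_4 = 2.6667, f(x_4) = 14.391916, coefficient = 2
x_5 = 2.8333, f(x_5) = 17.002040, coefficient = 4
x_6 = 3.0000, f(x_6) = 20.085537, coefficient = 1

I ≈ (0.166667/3) × 228.537631 = 12.696535
Exact value: 12.696481
Error: 0.000054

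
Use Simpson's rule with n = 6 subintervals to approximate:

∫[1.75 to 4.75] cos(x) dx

f(x) = cos(x)
a = 1.75, b = 4.75, n = 6
h = (b - a)/n = 0.500000

Simpson's rule: (h/3)[f(x₀) + 4f(x₁) + 2f(x₂) + ... + f(xₙ)]

x_0 = 1.7500, f(x_0) = -0.178246, coefficient = 1
x_1 = 2.2500, f(x_1) = -0.628174, coefficient = 4
x_2 = 2.7500, f(x_2) = -0.924302, coefficient = 2
x_3 = 3.2500, f(x_3) = -0.994130, coefficient = 4
x_4 = 3.7500, f(x_4) = -0.820559, coefficient = 2
x_5 = 4.2500, f(x_5) = -0.446087, coefficient = 4
x_6 = 4.7500, f(x_6) = 0.037602, coefficient = 1

I ≈ (0.500000/3) × -11.903931 = -1.983988
Exact value: -1.983279
Error: 0.000710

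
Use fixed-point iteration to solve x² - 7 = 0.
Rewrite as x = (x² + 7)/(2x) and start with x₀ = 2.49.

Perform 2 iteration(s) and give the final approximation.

Equation: x² - 7 = 0
Fixed-point form: x = (x² + 7)/(2x)
x₀ = 2.49

x_1 = g(2.490000) = 2.650622
x_2 = g(2.650622) = 2.645756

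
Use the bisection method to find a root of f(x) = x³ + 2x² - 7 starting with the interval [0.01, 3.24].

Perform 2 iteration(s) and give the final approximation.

f(x) = x³ + 2x² - 7
Initial interval: [0.01, 3.24]

Iteration 1:
  c_1 = (0.010000 + 3.240000)/2 = 1.625000
  f(c_1) = f(1.625000) = 2.572266
  f(a) × f(c) < 0, new interval: [0.010000, 1.625000]
Iteration 2:
  c_2 = (0.010000 + 1.625000)/2 = 0.817500
  f(c_2) = f(0.817500) = -5.117047
  f(a) × f(c) ≥ 0, new interval: [0.817500, 1.625000]

After 2 iteration(s), the approximation is c_2 = 0.817500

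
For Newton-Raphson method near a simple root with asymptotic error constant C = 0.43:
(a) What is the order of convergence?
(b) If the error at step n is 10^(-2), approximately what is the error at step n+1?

(a) Newton-Raphson has quadratic (order 2) convergence near simple roots.
    This means |e_{n+1}| ≈ C|e_n|².

(b) With |e_n| = 10^(-2) and C = 0.43:
    |e_{n+1}| ≈ 0.43 × (10^(-2))² = 0.43 × 10^(-4)

(a) 2 (quadratic); (b) |e_{n+1}| ≈ 4.300e-05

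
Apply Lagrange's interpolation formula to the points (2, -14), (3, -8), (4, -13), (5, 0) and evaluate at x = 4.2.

Lagrange interpolation formula:
P(x) = Σ yᵢ × Lᵢ(x)
where Lᵢ(x) = Π_{j≠i} (x - xⱼ)/(xᵢ - xⱼ)

L_0(4.2) = (4.2 - 3)/(2 - 3) × (4.2 - 4)/(2 - 4) × (4.2 - 5)/(2 - 5) = 0.032000
L_1(4.2) = (4.2 - 2)/(3 - 2) × (4.2 - 4)/(3 - 4) × (4.2 - 5)/(3 - 5) = -0.176000
L_2(4.2) = (4.2 - 2)/(4 - 2) × (4.2 - 3)/(4 - 3) × (4.2 - 5)/(4 - 5) = 1.056000
L_3(4.2) = (4.2 - 2)/(5 - 2) × (4.2 - 3)/(5 - 3) × (4.2 - 4)/(5 - 4) = 0.088000

P(4.2) = (-14)×L_0(4.2) + (-8)×L_1(4.2) + (-13)×L_2(4.2) + 0×L_3(4.2)
P(4.2) = -12.768000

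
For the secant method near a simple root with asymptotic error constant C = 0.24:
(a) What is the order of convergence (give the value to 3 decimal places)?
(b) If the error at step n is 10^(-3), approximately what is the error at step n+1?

(a) Secant method has superlinear convergence with order φ = (1+√5)/2 ≈ 1.618.
    This means |e_{n+1}| ≈ C|e_n|^1.618.

(b) With |e_n| = 10^(-3) and C = 0.24:
    |e_{n+1}| ≈ 0.24 × (10^(-3))^1.618 = 0.24 × 10^(-4.85)

(a) ≈ 1.618 (golden ratio); (b) |e_{n+1}| ≈ 3.358e-06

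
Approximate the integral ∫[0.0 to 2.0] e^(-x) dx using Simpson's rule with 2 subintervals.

f(x) = e^(-x)
a = 0.0, b = 2.0, n = 2
h = (b - a)/n = 1.000000

Simpson's rule: (h/3)[f(x₀) + 4f(x₁) + 2f(x₂) + ... + f(xₙ)]

x_0 = 0.0000, f(x_0) = 1.000000, coefficient = 1
x_1 = 1.0000, f(x_1) = 0.367879, coefficient = 4
x_2 = 2.0000, f(x_2) = 0.135335, coefficient = 1

I ≈ (1.000000/3) × 2.606853 = 0.868951
Exact value: 0.864665
Error: 0.004286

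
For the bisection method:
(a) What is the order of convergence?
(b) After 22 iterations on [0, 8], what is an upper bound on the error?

(a) Bisection has linear (order 1) convergence; the error is halved each step.

(b) Error bound = (b-a)/2^n = (8 - 0)/2^{22}
    = 8/2^{22}

(a) 1 (linear); (b) error ≤ 1.91e-06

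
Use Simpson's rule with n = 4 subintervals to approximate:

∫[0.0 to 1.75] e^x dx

f(x) = e^x
a = 0.0, b = 1.75, n = 4
h = (b - a)/n = 0.437500

Simpson's rule: (h/3)[f(x₀) + 4f(x₁) + 2f(x₂) + ... + f(xₙ)]

x_0 = 0.0000, f(x_0) = 1.000000, coefficient = 1
x_1 = 0.4375, f(x_1) = 1.548830, coefficient = 4
x_2 = 0.8750, f(x_2) = 2.398875, coefficient = 2
x_3 = 1.3125, f(x_3) = 3.715451, coefficient = 4
x_4 = 1.7500, f(x_4) = 5.754603, coefficient = 1

I ≈ (0.437500/3) × 32.609477 = 4.755549
Exact value: 4.754603
Error: 0.000946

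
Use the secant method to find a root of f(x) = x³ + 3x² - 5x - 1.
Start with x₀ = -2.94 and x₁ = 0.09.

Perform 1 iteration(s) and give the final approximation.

f(x) = x³ + 3x² - 5x - 1
x₀ = -2.94, x₁ = 0.09

Secant formula: x_{n+1} = x_n - f(x_n)(x_n - x_{n-1})/(f(x_n) - f(x_{n-1}))

Iteration 1:
  f(-2.940000) = 14.218616
  f(0.090000) = -1.424971
  x_2 = 0.090000 - (-1.424971)×(0.090000 - (-2.940000))/(-1.424971 - 14.218616)
       = -0.186002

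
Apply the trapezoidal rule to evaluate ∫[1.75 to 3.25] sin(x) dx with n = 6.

f(x) = sin(x)
a = 1.75, b = 3.25, n = 6
h = (b - a)/n = 0.250000

Trapezoidal rule: (h/2)[f(x₀) + 2f(x₁) + 2f(x₂) + ... + f(xₙ)]

x_0 = 1.7500, f(x_0) = 0.983986, coefficient = 1
x_1 = 2.0000, f(x_1) = 0.909297, coefficient = 2
x_2 = 2.2500, f(x_2) = 0.778073, coefficient = 2
x_3 = 2.5000, f(x_3) = 0.598472, coefficient = 2
x_4 = 2.7500, f(x_4) = 0.381661, coefficient = 2
x_5 = 3.0000, f(x_5) = 0.141120, coefficient = 2
x_6 = 3.2500, f(x_6) = -0.108195, coefficient = 1

I ≈ (0.250000/2) × 6.493038 = 0.811630
Exact value: 0.815884
Error: 0.004254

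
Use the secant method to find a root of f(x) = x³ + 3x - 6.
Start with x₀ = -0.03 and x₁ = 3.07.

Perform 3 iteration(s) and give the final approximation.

f(x) = x³ + 3x - 6
x₀ = -0.03, x₁ = 3.07

Secant formula: x_{n+1} = x_n - f(x_n)(x_n - x_{n-1})/(f(x_n) - f(x_{n-1}))

Iteration 1:
  f(-0.030000) = -6.090027
  f(3.070000) = 32.144443
  x_2 = 3.070000 - 32.144443×(3.070000 - (-0.030000))/(32.144443 - (-6.090027))
       = 0.463771
Iteration 2:
  f(3.070000) = 32.144443
  f(0.463771) = -4.508936
  x_3 = 0.463771 - (-4.508936)×(0.463771 - 3.070000)/(-4.508936 - 32.144443)
       = 0.784378
Iteration 3:
  f(0.463771) = -4.508936
  f(0.784378) = -3.164278
  x_4 = 0.784378 - (-3.164278)×(0.784378 - 0.463771)/(-3.164278 - (-4.508936))
       = 1.538837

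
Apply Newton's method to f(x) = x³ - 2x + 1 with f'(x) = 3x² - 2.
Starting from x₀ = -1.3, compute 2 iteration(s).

f(x) = x³ - 2x + 1
f'(x) = 3x² - 2
x₀ = -1.3

Newton-Raphson formula: x_{n+1} = x_n - f(x_n)/f'(x_n)

Iteration 1:
  f(-1.300000) = 1.403000
  f'(-1.300000) = 3.070000
  x_1 = -1.300000 - 1.403000/3.070000 = -1.757003
Iteration 2:
  f(-1.757003) = -0.909969
  f'(-1.757003) = 7.261181
  x_2 = -1.757003 - (-0.909969)/7.261181 = -1.631684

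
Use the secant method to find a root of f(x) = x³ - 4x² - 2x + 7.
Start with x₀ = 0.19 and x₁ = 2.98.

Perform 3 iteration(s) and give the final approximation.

f(x) = x³ - 4x² - 2x + 7
x₀ = 0.19, x₁ = 2.98

Secant formula: x_{n+1} = x_n - f(x_n)(x_n - x_{n-1})/(f(x_n) - f(x_{n-1}))

Iteration 1:
  f(0.190000) = 6.482459
  f(2.980000) = -8.018008
  x_2 = 2.980000 - (-8.018008)×(2.980000 - 0.190000)/(-8.018008 - 6.482459)
       = 1.437274
Iteration 2:
  f(2.980000) = -8.018008
  f(1.437274) = -1.168519
  x_3 = 1.437274 - (-1.168519)×(1.437274 - 2.980000)/(-1.168519 - (-8.018008))
       = 1.174086
Iteration 3:
  f(1.437274) = -1.168519
  f(1.174086) = 0.756366
  x_4 = 1.174086 - 0.756366×(1.174086 - 1.437274)/(0.756366 - (-1.168519))
       = 1.277504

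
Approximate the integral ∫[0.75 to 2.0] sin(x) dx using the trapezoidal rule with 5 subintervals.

f(x) = sin(x)
a = 0.75, b = 2.0, n = 5
h = (b - a)/n = 0.250000

Trapezoidal rule: (h/2)[f(x₀) + 2f(x₁) + 2f(x₂) + ... + f(xₙ)]

x_0 = 0.7500, f(x_0) = 0.681639, coefficient = 1
x_1 = 1.0000, f(x_1) = 0.841471, coefficient = 2
x_2 = 1.2500, f(x_2) = 0.948985, coefficient = 2
x_3 = 1.5000, f(x_3) = 0.997495, coefficient = 2
x_4 = 1.7500, f(x_4) = 0.983986, coefficient = 2
x_5 = 2.0000, f(x_5) = 0.909297, coefficient = 1

I ≈ (0.250000/2) × 9.134809 = 1.141851
Exact value: 1.147836
Error: 0.005985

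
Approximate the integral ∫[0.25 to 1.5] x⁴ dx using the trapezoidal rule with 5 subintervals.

f(x) = x⁴
a = 0.25, b = 1.5, n = 5
h = (b - a)/n = 0.250000

Trapezoidal rule: (h/2)[f(x₀) + 2f(x₁) + 2f(x₂) + ... + f(xₙ)]

x_0 = 0.2500, f(x_0) = 0.003906, coefficient = 1
x_1 = 0.5000, f(x_1) = 0.062500, coefficient = 2
x_2 = 0.7500, f(x_2) = 0.316406, coefficient = 2
x_3 = 1.0000, f(x_3) = 1.000000, coefficient = 2
x_4 = 1.2500, f(x_4) = 2.441406, coefficient = 2
x_5 = 1.5000, f(x_5) = 5.062500, coefficient = 1

I ≈ (0.250000/2) × 12.707031 = 1.588379
Exact value: 1.518555
Error: 0.069824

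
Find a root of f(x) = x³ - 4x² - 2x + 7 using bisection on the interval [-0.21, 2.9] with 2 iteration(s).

f(x) = x³ - 4x² - 2x + 7
Initial interval: [-0.21, 2.9]

Iteration 1:
  c_1 = (-0.210000 + 2.900000)/2 = 1.345000
  f(c_1) = f(1.345000) = -0.492961
  f(a) × f(c) < 0, new interval: [-0.210000, 1.345000]
Iteration 2:
  c_2 = (-0.210000 + 1.345000)/2 = 0.567500
  f(c_2) = f(0.567500) = 4.759542
  f(a) × f(c) ≥ 0, new interval: [0.567500, 1.345000]

After 2 iteration(s), the approximation is c_2 = 0.567500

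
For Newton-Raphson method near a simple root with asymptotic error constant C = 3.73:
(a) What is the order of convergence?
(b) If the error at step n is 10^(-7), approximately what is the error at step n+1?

(a) Newton-Raphson has quadratic (order 2) convergence near simple roots.
    This means |e_{n+1}| ≈ C|e_n|².

(b) With |e_n| = 10^(-7) and C = 3.73:
    |e_{n+1}| ≈ 3.73 × (10^(-7))² = 3.73 × 10^(-14)

(a) 2 (quadratic); (b) |e_{n+1}| ≈ 3.730e-14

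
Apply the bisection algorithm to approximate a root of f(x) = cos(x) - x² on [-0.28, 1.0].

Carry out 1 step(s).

f(x) = cos(x) - x²
Initial interval: [-0.28, 1.0]

Iteration 1:
  c_1 = (-0.280000 + 1.000000)/2 = 0.360000
  f(c_1) = f(0.360000) = 0.806297
  f(a) × f(c) ≥ 0, new interval: [0.360000, 1.000000]

After 1 iteration(s), the approximation is c_1 = 0.360000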